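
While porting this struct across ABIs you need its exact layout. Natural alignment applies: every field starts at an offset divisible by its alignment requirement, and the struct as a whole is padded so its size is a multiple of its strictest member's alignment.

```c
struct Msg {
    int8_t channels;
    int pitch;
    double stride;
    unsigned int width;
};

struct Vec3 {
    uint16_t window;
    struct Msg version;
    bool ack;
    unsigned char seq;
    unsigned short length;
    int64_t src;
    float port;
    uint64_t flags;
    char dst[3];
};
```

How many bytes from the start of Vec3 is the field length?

34

Msg: channels at 0 (size 1, align 1) → ends 1; pad 3 to align 4 for pitch; pitch at 4 (size 4, align 4) → ends 8; stride at 8 (size 8, align 8) → ends 16; width at 16 (size 4, align 4) → ends 20; tail pad 4 to reach multiple of 8; total 24 bytes, alignment 8
window at 0 (size 2, align 2) → ends 2
pad 6 to align 8 for version
version at 8 (size 24, align 8) → ends 32
ack at 32 (size 1, align 1) → ends 33
seq at 33 (size 1, align 1) → ends 34
length at 34 (size 2, align 2) → ends 36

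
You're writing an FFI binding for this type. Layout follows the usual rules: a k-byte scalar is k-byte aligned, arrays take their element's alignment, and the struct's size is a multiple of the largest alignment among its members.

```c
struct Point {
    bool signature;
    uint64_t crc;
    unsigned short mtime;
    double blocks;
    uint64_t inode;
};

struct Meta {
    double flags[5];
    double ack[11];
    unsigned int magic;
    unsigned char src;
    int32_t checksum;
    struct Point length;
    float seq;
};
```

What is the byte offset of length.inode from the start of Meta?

Point: @0: signature [1B, align 1] → 1; +7 pad (align 8); @8: crc [8B, align 8] → 16; @16: mtime [2B, align 2] → 18; +6 pad (align 8); @24: blocks [8B, align 8] → 32; @32: inode [8B, align 8] → 40; size 40, align 8
@0: flags [40B, align 8] → 40
@40: ack [88B, align 8] → 128
@128: magic [4B, align 4] → 132
@132: src [1B, align 1] → 133
+3 pad (align 4)
@136: checksum [4B, align 4] → 140
+4 pad (align 8)
@144: length [40B, align 8] → 184
within Point: inode at 32
144 + 32 = 176

176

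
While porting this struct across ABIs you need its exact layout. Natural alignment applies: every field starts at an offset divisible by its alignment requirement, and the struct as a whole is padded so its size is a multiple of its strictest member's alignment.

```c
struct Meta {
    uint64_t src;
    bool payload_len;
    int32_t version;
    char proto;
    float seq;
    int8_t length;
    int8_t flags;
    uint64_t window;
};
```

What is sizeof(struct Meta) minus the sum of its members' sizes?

0..8  src  (8B, 8-aligned)
8..9  payload_len  (1B, 1-aligned)
9..12  -- padding (3B)
12..16  version  (4B, 4-aligned)
16..17  proto  (1B, 1-aligned)
17..20  -- padding (3B)
20..24  seq  (4B, 4-aligned)
24..25  length  (1B, 1-aligned)
25..26  flags  (1B, 1-aligned)
26..32  -- padding (6B)
32..40  window  (8B, 8-aligned)
sizeof = 40, alignof = 8
data bytes 28, size 40 → padding 12

12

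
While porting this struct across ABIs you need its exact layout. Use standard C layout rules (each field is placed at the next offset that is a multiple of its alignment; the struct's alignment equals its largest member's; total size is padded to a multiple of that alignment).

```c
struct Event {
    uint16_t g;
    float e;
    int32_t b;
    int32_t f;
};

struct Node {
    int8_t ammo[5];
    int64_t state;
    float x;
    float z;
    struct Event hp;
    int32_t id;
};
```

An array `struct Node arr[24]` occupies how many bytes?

Event: @0: g [2B, align 2] → 2; +2 pad (align 4); @4: e [4B, align 4] → 8; @8: b [4B, align 4] → 12; @12: f [4B, align 4] → 16; size 16, align 4
@0: ammo [5B, align 1] → 5
+3 pad (align 8)
@8: state [8B, align 8] → 16
@16: x [4B, align 4] → 20
@20: z [4B, align 4] → 24
@24: hp [16B, align 4] → 40
@40: id [4B, align 4] → 44
+4 tail pad (align 8)
size 48, align 8
array of 24: 24 × 48 = 1152

1152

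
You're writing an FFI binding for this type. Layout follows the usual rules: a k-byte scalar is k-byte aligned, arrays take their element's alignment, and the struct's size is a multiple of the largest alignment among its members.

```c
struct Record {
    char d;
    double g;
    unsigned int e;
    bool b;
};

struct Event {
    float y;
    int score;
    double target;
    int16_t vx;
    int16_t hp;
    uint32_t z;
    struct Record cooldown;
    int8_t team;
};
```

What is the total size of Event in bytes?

56 bytes

Record: d at 0 (size 1, align 1) → ends 1; pad 7 to align 8 for g; g at 8 (size 8, align 8) → ends 16; e at 16 (size 4, align 4) → ends 20; b at 20 (size 1, align 1) → ends 21; tail pad 3 to reach multiple of 8; total 24 bytes, alignment 8
y at 0 (size 4, align 4) → ends 4
score at 4 (size 4, align 4) → ends 8
target at 8 (size 8, align 8) → ends 16
vx at 16 (size 2, align 2) → ends 18
hp at 18 (size 2, align 2) → ends 20
z at 20 (size 4, align 4) → ends 24
cooldown at 24 (size 24, align 8) → ends 48
team at 48 (size 1, align 1) → ends 49
tail pad 7 to reach multiple of 8
total 56 bytes, alignment 8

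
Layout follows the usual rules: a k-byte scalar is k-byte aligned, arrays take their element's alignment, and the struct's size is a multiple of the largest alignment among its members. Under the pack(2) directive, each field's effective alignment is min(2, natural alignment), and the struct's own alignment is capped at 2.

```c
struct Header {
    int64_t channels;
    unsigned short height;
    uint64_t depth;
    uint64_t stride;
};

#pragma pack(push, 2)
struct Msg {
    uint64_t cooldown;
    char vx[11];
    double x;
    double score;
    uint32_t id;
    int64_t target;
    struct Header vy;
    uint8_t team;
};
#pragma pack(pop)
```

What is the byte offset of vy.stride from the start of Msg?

72

Header: channels at 0 (size 8, align 8) → ends 8; height at 8 (size 2, align 2) → ends 10; pad 6 to align 8 for depth; depth at 16 (size 8, align 8) → ends 24; stride at 24 (size 8, align 8) → ends 32; total 32 bytes, alignment 8
cooldown at 0 (size 8, align 2) → ends 8
vx at 8 (size 11, align 1) → ends 19
pad 1 to align 2 for x
x at 20 (size 8, align 2) → ends 28
score at 28 (size 8, align 2) → ends 36
id at 36 (size 4, align 2) → ends 40
target at 40 (size 8, align 2) → ends 48
vy at 48 (size 32, align 2) → ends 80
within Header: stride at 24
48 + 24 = 72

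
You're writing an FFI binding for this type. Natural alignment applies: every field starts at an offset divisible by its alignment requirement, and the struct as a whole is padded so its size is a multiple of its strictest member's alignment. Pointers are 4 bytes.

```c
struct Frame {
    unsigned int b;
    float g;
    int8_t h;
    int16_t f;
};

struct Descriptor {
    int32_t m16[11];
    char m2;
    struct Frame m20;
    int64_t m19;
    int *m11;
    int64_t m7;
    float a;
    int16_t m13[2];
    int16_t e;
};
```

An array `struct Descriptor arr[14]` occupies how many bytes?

1456

Frame: b at 0 (size 4, align 4) → ends 4; g at 4 (size 4, align 4) → ends 8; h at 8 (size 1, align 1) → ends 9; pad 1 to align 2 for f; f at 10 (size 2, align 2) → ends 12; total 12 bytes, alignment 4
m16 at 0 (size 44, align 4) → ends 44
m2 at 44 (size 1, align 1) → ends 45
pad 3 to align 4 for m20
m20 at 48 (size 12, align 4) → ends 60
pad 4 to align 8 for m19
m19 at 64 (size 8, align 8) → ends 72
m11 at 72 (size 4, align 4) → ends 76
pad 4 to align 8 for m7
m7 at 80 (size 8, align 8) → ends 88
a at 88 (size 4, align 4) → ends 92
m13 at 92 (size 4, align 2) → ends 96
e at 96 (size 2, align 2) → ends 98
tail pad 6 to reach multiple of 8
total 104 bytes, alignment 8
array of 14: 14 × 104 = 1456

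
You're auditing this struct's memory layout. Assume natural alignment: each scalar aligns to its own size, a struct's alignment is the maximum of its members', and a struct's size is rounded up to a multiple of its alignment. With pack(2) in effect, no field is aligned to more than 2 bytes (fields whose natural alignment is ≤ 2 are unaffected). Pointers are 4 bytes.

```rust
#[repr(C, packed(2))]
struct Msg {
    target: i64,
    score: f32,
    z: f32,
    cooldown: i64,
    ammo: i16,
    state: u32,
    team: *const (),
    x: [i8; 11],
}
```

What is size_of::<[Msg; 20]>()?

920

target at 0 (size 8, align 2) → ends 8
score at 8 (size 4, align 2) → ends 12
z at 12 (size 4, align 2) → ends 16
cooldown at 16 (size 8, align 2) → ends 24
ammo at 24 (size 2, align 2) → ends 26
state at 26 (size 4, align 2) → ends 30
team at 30 (size 4, align 2) → ends 34
x at 34 (size 11, align 1) → ends 45
tail pad 1 to reach multiple of 2
total 46 bytes, alignment 2
array of 20: 20 × 46 = 920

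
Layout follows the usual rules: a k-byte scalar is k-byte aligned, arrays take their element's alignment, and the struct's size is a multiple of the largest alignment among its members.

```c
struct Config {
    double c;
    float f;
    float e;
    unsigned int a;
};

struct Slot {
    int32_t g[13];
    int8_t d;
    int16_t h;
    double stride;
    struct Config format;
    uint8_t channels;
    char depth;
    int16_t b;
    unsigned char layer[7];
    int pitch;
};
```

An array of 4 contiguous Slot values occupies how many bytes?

Config: c at 0 (size 8, align 8) → ends 8; f at 8 (size 4, align 4) → ends 12; e at 12 (size 4, align 4) → ends 16; a at 16 (size 4, align 4) → ends 20; tail pad 4 to reach multiple of 8; total 24 bytes, alignment 8
g at 0 (size 52, align 4) → ends 52
d at 52 (size 1, align 1) → ends 53
pad 1 to align 2 for h
h at 54 (size 2, align 2) → ends 56
stride at 56 (size 8, align 8) → ends 64
format at 64 (size 24, align 8) → ends 88
channels at 88 (size 1, align 1) → ends 89
depth at 89 (size 1, align 1) → ends 90
b at 90 (size 2, align 2) → ends 92
layer at 92 (size 7, align 1) → ends 99
pad 1 to align 4 for pitch
pitch at 100 (size 4, align 4) → ends 104
total 104 bytes, alignment 8
array of 4: 4 × 104 = 416

416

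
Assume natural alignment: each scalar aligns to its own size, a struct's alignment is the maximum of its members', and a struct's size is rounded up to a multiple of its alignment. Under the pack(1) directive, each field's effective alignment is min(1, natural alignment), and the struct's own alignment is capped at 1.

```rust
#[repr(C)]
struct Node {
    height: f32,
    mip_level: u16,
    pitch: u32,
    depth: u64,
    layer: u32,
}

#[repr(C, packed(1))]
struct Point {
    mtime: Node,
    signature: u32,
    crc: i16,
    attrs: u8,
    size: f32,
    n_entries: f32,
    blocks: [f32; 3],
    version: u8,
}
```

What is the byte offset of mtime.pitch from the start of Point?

Node: height at 0 (size 4, align 4) → ends 4; mip_level at 4 (size 2, align 2) → ends 6; pad 2 to align 4 for pitch; pitch at 8 (size 4, align 4) → ends 12; pad 4 to align 8 for depth; depth at 16 (size 8, align 8) → ends 24; layer at 24 (size 4, align 4) → ends 28; tail pad 4 to reach multiple of 8; total 32 bytes, alignment 8
mtime at 0 (size 32, align 1) → ends 32
within Node: pitch at 8
0 + 8 = 8

8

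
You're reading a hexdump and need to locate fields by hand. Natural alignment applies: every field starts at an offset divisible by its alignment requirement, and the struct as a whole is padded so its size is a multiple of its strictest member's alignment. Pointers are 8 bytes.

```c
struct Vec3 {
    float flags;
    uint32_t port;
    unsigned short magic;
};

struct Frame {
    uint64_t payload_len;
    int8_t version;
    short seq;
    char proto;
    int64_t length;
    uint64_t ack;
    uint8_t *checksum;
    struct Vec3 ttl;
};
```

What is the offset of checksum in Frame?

Vec3: flags at 0 (size 4, align 4) → ends 4; port at 4 (size 4, align 4) → ends 8; magic at 8 (size 2, align 2) → ends 10; tail pad 2 to reach multiple of 4; total 12 bytes, alignment 4
payload_len at 0 (size 8, align 8) → ends 8
version at 8 (size 1, align 1) → ends 9
pad 1 to align 2 for seq
seq at 10 (size 2, align 2) → ends 12
proto at 12 (size 1, align 1) → ends 13
pad 3 to align 8 for length
length at 16 (size 8, align 8) → ends 24
ack at 24 (size 8, align 8) → ends 32
checksum at 32 (size 8, align 8) → ends 40

32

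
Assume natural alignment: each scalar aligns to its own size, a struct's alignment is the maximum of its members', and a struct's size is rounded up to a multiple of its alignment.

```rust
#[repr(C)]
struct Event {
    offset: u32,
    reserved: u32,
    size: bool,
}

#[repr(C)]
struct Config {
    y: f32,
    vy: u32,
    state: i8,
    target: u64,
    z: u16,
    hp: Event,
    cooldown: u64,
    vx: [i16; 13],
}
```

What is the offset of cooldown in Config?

40

Event: @0: offset [4B, align 4] → 4; @4: reserved [4B, align 4] → 8; @8: size [1B, align 1] → 9; +3 tail pad (align 4); size 12, align 4
@0: y [4B, align 4] → 4
@4: vy [4B, align 4] → 8
@8: state [1B, align 1] → 9
+7 pad (align 8)
@16: target [8B, align 8] → 24
@24: z [2B, align 2] → 26
+2 pad (align 4)
@28: hp [12B, align 4] → 40
@40: cooldown [8B, align 8] → 48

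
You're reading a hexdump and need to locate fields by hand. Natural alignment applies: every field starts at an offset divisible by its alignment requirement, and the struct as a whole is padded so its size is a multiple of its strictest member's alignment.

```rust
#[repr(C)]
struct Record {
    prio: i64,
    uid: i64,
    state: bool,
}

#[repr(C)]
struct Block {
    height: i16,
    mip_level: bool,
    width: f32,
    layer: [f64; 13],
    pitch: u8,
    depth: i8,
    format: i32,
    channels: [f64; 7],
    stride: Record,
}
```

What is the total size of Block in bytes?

Record: 0..8  prio  (8B, 8-aligned); 8..16  uid  (8B, 8-aligned); 16..17  state  (1B, 1-aligned); 17..24  -- tail padding (7B); sizeof = 24, alignof = 8
0..2  height  (2B, 2-aligned)
2..3  mip_level  (1B, 1-aligned)
3..4  -- padding (1B)
4..8  width  (4B, 4-aligned)
8..112  layer  (104B, 8-aligned)
112..113  pitch  (1B, 1-aligned)
113..114  depth  (1B, 1-aligned)
114..116  -- padding (2B)
116..120  format  (4B, 4-aligned)
120..176  channels  (56B, 8-aligned)
176..200  stride  (24B, 8-aligned)
sizeof = 200, alignof = 8

200 bytes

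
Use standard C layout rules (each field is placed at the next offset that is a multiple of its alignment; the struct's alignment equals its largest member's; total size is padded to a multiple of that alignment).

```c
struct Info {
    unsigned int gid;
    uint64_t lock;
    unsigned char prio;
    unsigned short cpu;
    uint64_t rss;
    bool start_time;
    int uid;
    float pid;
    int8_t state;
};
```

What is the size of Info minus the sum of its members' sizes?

gid at 0 (size 4, align 4) → ends 4
pad 4 to align 8 for lock
lock at 8 (size 8, align 8) → ends 16
prio at 16 (size 1, align 1) → ends 17
pad 1 to align 2 for cpu
cpu at 18 (size 2, align 2) → ends 20
pad 4 to align 8 for rss
rss at 24 (size 8, align 8) → ends 32
start_time at 32 (size 1, align 1) → ends 33
pad 3 to align 4 for uid
uid at 36 (size 4, align 4) → ends 40
pid at 40 (size 4, align 4) → ends 44
state at 44 (size 1, align 1) → ends 45
tail pad 3 to reach multiple of 8
total 48 bytes, alignment 8
data bytes 33, size 48 → padding 15

15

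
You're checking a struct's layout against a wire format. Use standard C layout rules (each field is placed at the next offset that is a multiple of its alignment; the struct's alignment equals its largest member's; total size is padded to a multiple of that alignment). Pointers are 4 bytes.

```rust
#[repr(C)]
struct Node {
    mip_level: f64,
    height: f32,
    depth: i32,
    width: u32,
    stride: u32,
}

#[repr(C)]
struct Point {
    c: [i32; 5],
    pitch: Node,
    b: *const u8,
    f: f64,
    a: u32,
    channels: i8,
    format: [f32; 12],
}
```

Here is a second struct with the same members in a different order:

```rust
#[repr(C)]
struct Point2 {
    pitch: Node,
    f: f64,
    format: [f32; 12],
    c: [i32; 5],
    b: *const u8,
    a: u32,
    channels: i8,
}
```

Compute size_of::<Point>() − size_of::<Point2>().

Node: 0..8  mip_level  (8B, 8-aligned); 8..12  height  (4B, 4-aligned); 12..16  depth  (4B, 4-aligned); 16..20  width  (4B, 4-aligned); 20..24  stride  (4B, 4-aligned); sizeof = 24, alignof = 8
0..20  c  (20B, 4-aligned)
20..24  -- padding (4B)
24..48  pitch  (24B, 8-aligned)
48..52  b  (4B, 4-aligned)
52..56  -- padding (4B)
56..64  f  (8B, 8-aligned)
64..68  a  (4B, 4-aligned)
68..69  channels  (1B, 1-aligned)
69..72  -- padding (3B)
72..120  format  (48B, 4-aligned)
sizeof = 120, alignof = 8
— Point2 —
0..24  pitch  (24B, 8-aligned)
24..32  f  (8B, 8-aligned)
32..80  format  (48B, 4-aligned)
80..100  c  (20B, 4-aligned)
100..104  b  (4B, 4-aligned)
104..108  a  (4B, 4-aligned)
108..109  channels  (1B, 1-aligned)
109..112  -- tail padding (3B)
sizeof = 112, alignof = 8
120 − 112 = 8

8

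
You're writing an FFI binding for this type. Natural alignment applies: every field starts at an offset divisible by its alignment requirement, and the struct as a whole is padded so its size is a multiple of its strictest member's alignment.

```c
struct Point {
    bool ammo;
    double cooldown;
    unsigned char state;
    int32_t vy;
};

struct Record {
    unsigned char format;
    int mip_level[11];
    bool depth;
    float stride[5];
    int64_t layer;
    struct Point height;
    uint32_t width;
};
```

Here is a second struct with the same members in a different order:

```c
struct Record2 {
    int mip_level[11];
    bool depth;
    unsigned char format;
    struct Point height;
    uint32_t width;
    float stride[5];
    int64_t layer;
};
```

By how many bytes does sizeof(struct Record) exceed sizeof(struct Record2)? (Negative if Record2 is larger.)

Point: @0: ammo [1B, align 1] → 1; +7 pad (align 8); @8: cooldown [8B, align 8] → 16; @16: state [1B, align 1] → 17; +3 pad (align 4); @20: vy [4B, align 4] → 24; size 24, align 8
@0: format [1B, align 1] → 1
+3 pad (align 4)
@4: mip_level [44B, align 4] → 48
@48: depth [1B, align 1] → 49
+3 pad (align 4)
@52: stride [20B, align 4] → 72
@72: layer [8B, align 8] → 80
@80: height [24B, align 8] → 104
@104: width [4B, align 4] → 108
+4 tail pad (align 8)
size 112, align 8
— Record2 —
@0: mip_level [44B, align 4] → 44
@44: depth [1B, align 1] → 45
@45: format [1B, align 1] → 46
+2 pad (align 8)
@48: height [24B, align 8] → 72
@72: width [4B, align 4] → 76
@76: stride [20B, align 4] → 96
@96: layer [8B, align 8] → 104
size 104, align 8
112 − 104 = 8

8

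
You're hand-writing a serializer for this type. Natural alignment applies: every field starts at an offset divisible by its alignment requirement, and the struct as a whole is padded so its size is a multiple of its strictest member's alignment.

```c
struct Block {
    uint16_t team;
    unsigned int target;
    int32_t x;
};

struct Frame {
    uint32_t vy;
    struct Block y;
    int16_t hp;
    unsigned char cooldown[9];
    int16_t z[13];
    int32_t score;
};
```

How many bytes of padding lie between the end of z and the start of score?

Block: @0: team [2B, align 2] → 2; +2 pad (align 4); @4: target [4B, align 4] → 8; @8: x [4B, align 4] → 12; size 12, align 4
@0: vy [4B, align 4] → 4
@4: y [12B, align 4] → 16
@16: hp [2B, align 2] → 18
@18: cooldown [9B, align 1] → 27
+1 pad (align 2)
@28: z [26B, align 2] → 54
+2 pad (align 4)
@56: score [4B, align 4] → 60

2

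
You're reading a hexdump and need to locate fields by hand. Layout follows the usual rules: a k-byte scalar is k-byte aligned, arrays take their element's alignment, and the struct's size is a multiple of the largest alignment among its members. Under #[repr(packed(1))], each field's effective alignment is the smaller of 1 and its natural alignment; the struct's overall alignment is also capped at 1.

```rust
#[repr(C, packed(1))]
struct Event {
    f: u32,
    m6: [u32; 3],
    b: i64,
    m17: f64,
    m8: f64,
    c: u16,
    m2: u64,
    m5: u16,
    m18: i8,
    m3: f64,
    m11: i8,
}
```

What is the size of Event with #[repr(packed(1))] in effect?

62

@0: f [4B, align 1] → 4
@4: m6 [12B, align 1] → 16
@16: b [8B, align 1] → 24
@24: m17 [8B, align 1] → 32
@32: m8 [8B, align 1] → 40
@40: c [2B, align 1] → 42
@42: m2 [8B, align 1] → 50
@50: m5 [2B, align 1] → 52
@52: m18 [1B, align 1] → 53
@53: m3 [8B, align 1] → 61
@61: m11 [1B, align 1] → 62
size 62, align 1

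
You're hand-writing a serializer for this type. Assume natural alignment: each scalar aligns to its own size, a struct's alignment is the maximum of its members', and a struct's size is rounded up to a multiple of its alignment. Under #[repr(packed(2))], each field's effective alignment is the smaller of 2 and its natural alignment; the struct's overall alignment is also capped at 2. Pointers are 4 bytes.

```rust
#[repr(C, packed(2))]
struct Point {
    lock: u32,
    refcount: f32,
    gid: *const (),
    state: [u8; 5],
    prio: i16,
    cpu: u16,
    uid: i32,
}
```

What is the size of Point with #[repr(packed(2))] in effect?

26

@0: lock [4B, align 2] → 4
@4: refcount [4B, align 2] → 8
@8: gid [4B, align 2] → 12
@12: state [5B, align 1] → 17
+1 pad (align 2)
@18: prio [2B, align 2] → 20
@20: cpu [2B, align 2] → 22
@22: uid [4B, align 2] → 26
size 26, align 2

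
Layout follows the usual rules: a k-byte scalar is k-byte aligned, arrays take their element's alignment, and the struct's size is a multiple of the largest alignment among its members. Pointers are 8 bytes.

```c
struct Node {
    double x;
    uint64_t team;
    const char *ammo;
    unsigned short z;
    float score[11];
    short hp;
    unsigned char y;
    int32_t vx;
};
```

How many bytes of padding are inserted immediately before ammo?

x at 0 (size 8, align 8) → ends 8
team at 8 (size 8, align 8) → ends 16
ammo at 16 (size 8, align 8) → ends 24

0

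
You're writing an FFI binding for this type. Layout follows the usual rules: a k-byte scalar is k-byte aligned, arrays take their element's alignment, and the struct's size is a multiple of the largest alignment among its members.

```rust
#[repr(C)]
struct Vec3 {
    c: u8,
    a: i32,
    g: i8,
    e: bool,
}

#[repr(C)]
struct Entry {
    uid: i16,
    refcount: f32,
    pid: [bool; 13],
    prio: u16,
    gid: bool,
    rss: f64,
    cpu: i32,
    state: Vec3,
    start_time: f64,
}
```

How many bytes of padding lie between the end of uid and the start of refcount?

Vec3: 0..1  c  (1B, 1-aligned); 1..4  -- padding (3B); 4..8  a  (4B, 4-aligned); 8..9  g  (1B, 1-aligned); 9..10  e  (1B, 1-aligned); 10..12  -- tail padding (2B); sizeof = 12, alignof = 4
0..2  uid  (2B, 2-aligned)
2..4  -- padding (2B)
4..8  refcount  (4B, 4-aligned)

2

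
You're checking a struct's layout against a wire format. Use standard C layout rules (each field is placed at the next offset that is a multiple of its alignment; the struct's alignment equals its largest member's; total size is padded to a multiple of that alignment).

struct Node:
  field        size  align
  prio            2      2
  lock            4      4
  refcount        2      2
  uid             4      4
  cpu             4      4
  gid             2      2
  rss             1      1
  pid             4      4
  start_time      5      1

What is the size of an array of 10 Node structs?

@0: prio [2B, align 2] → 2
+2 pad (align 4)
@4: lock [4B, align 4] → 8
@8: refcount [2B, align 2] → 10
+2 pad (align 4)
@12: uid [4B, align 4] → 16
@16: cpu [4B, align 4] → 20
@20: gid [2B, align 2] → 22
@22: rss [1B, align 1] → 23
+1 pad (align 4)
@24: pid [4B, align 4] → 28
@28: start_time [5B, align 1] → 33
+3 tail pad (align 4)
size 36, align 4
array of 10: 10 × 36 = 360

360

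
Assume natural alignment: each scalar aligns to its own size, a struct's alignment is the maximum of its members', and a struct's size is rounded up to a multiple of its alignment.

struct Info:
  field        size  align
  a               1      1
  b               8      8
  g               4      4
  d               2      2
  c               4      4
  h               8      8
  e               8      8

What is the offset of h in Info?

32

@0: a [1B, align 1] → 1
+7 pad (align 8)
@8: b [8B, align 8] → 16
@16: g [4B, align 4] → 20
@20: d [2B, align 2] → 22
+2 pad (align 4)
@24: c [4B, align 4] → 28
+4 pad (align 8)
@32: h [8B, align 8] → 40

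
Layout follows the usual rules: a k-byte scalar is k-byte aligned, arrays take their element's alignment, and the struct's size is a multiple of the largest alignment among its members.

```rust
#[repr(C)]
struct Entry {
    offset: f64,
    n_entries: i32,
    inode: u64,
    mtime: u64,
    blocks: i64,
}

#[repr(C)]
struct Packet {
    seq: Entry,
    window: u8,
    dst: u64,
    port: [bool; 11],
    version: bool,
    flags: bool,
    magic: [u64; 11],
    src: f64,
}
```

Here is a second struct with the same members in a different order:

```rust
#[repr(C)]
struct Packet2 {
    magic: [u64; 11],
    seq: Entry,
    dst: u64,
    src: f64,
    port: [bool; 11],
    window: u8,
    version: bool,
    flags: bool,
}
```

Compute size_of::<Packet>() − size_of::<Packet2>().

8

Entry: 0..8  offset  (8B, 8-aligned); 8..12  n_entries  (4B, 4-aligned); 12..16  -- padding (4B); 16..24  inode  (8B, 8-aligned); 24..32  mtime  (8B, 8-aligned); 32..40  blocks  (8B, 8-aligned); sizeof = 40, alignof = 8
0..40  seq  (40B, 8-aligned)
40..41  window  (1B, 1-aligned)
41..48  -- padding (7B)
48..56  dst  (8B, 8-aligned)
56..67  port  (11B, 1-aligned)
67..68  version  (1B, 1-aligned)
68..69  flags  (1B, 1-aligned)
69..72  -- padding (3B)
72..160  magic  (88B, 8-aligned)
160..168  src  (8B, 8-aligned)
sizeof = 168, alignof = 8
— Packet2 —
0..88  magic  (88B, 8-aligned)
88..128  seq  (40B, 8-aligned)
128..136  dst  (8B, 8-aligned)
136..144  src  (8B, 8-aligned)
144..155  port  (11B, 1-aligned)
155..156  window  (1B, 1-aligned)
156..157  version  (1B, 1-aligned)
157..158  flags  (1B, 1-aligned)
158..160  -- tail padding (2B)
sizeof = 160, alignof = 8
168 − 160 = 8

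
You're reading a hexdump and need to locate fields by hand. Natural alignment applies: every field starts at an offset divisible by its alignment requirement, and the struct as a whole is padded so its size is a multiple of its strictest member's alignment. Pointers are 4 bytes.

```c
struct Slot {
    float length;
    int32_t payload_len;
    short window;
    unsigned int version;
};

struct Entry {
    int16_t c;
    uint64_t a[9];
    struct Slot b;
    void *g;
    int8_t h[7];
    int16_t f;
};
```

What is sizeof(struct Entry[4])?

448

Slot: length at 0 (size 4, align 4) → ends 4; payload_len at 4 (size 4, align 4) → ends 8; window at 8 (size 2, align 2) → ends 10; pad 2 to align 4 for version; version at 12 (size 4, align 4) → ends 16; total 16 bytes, alignment 4
c at 0 (size 2, align 2) → ends 2
pad 6 to align 8 for a
a at 8 (size 72, align 8) → ends 80
b at 80 (size 16, align 4) → ends 96
g at 96 (size 4, align 4) → ends 100
h at 100 (size 7, align 1) → ends 107
pad 1 to align 2 for f
f at 108 (size 2, align 2) → ends 110
tail pad 2 to reach multiple of 8
total 112 bytes, alignment 8
array of 4: 4 × 112 = 448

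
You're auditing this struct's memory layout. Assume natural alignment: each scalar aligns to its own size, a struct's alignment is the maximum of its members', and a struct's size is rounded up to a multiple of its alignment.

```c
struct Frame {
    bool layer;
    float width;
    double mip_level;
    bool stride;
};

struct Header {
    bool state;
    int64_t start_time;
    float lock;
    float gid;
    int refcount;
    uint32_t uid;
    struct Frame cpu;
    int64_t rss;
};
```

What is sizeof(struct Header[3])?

Frame: 0..1  layer  (1B, 1-aligned); 1..4  -- padding (3B); 4..8  width  (4B, 4-aligned); 8..16  mip_level  (8B, 8-aligned); 16..17  stride  (1B, 1-aligned); 17..24  -- tail padding (7B); sizeof = 24, alignof = 8
0..1  state  (1B, 1-aligned)
1..8  -- padding (7B)
8..16  start_time  (8B, 8-aligned)
16..20  lock  (4B, 4-aligned)
20..24  gid  (4B, 4-aligned)
24..28  refcount  (4B, 4-aligned)
28..32  uid  (4B, 4-aligned)
32..56  cpu  (24B, 8-aligned)
56..64  rss  (8B, 8-aligned)
sizeof = 64, alignof = 8
array of 3: 3 × 64 = 192

192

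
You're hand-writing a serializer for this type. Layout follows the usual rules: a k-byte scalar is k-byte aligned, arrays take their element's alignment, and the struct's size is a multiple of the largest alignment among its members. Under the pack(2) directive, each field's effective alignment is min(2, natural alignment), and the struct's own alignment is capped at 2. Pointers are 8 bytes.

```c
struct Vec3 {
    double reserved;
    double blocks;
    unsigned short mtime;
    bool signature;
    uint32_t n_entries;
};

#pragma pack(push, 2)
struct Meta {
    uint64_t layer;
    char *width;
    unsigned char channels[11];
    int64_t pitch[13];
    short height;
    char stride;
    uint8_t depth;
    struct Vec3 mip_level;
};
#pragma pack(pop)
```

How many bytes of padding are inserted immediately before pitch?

Vec3: reserved at 0 (size 8, align 8) → ends 8; blocks at 8 (size 8, align 8) → ends 16; mtime at 16 (size 2, align 2) → ends 18; signature at 18 (size 1, align 1) → ends 19; pad 1 to align 4 for n_entries; n_entries at 20 (size 4, align 4) → ends 24; total 24 bytes, alignment 8
layer at 0 (size 8, align 2) → ends 8
width at 8 (size 8, align 2) → ends 16
channels at 16 (size 11, align 1) → ends 27
pad 1 to align 2 for pitch
pitch at 28 (size 104, align 2) → ends 132

1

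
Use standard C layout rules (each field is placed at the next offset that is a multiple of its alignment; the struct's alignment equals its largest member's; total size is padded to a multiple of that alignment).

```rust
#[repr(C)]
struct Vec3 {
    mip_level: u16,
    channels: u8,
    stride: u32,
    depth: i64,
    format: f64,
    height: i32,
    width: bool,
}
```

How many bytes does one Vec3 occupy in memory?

32

0..2  mip_level  (2B, 2-aligned)
2..3  channels  (1B, 1-aligned)
3..4  -- padding (1B)
4..8  stride  (4B, 4-aligned)
8..16  depth  (8B, 8-aligned)
16..24  format  (8B, 8-aligned)
24..28  height  (4B, 4-aligned)
28..29  width  (1B, 1-aligned)
29..32  -- tail padding (3B)
sizeof = 32, alignof = 8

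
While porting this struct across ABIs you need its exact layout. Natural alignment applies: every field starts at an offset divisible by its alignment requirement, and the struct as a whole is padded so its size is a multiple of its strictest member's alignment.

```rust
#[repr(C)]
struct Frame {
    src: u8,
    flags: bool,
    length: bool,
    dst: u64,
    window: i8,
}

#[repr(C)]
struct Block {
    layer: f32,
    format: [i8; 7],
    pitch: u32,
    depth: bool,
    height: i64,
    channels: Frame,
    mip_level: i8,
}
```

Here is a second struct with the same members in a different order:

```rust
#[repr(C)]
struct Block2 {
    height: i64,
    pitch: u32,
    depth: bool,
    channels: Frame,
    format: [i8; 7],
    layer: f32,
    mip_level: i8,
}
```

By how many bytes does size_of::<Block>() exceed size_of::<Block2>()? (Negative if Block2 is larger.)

8

Frame: 0..1  src  (1B, 1-aligned); 1..2  flags  (1B, 1-aligned); 2..3  length  (1B, 1-aligned); 3..8  -- padding (5B); 8..16  dst  (8B, 8-aligned); 16..17  window  (1B, 1-aligned); 17..24  -- tail padding (7B); sizeof = 24, alignof = 8
0..4  layer  (4B, 4-aligned)
4..11  format  (7B, 1-aligned)
11..12  -- padding (1B)
12..16  pitch  (4B, 4-aligned)
16..17  depth  (1B, 1-aligned)
17..24  -- padding (7B)
24..32  height  (8B, 8-aligned)
32..56  channels  (24B, 8-aligned)
56..57  mip_level  (1B, 1-aligned)
57..64  -- tail padding (7B)
sizeof = 64, alignof = 8
— Block2 —
0..8  height  (8B, 8-aligned)
8..12  pitch  (4B, 4-aligned)
12..13  depth  (1B, 1-aligned)
13..16  -- padding (3B)
16..40  channels  (24B, 8-aligned)
40..47  format  (7B, 1-aligned)
47..48  -- padding (1B)
48..52  layer  (4B, 4-aligned)
52..53  mip_level  (1B, 1-aligned)
53..56  -- tail padding (3B)
sizeof = 56, alignof = 8
64 − 56 = 8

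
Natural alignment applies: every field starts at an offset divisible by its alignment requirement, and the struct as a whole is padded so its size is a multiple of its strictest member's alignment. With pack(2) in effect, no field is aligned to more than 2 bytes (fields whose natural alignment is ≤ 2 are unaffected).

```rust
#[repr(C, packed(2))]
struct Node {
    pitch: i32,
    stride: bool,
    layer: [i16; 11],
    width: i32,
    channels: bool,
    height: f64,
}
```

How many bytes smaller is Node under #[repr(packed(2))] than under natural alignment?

6

natural layout:
  @0: pitch [4B, align 4] → 4
  @4: stride [1B, align 1] → 5
  +1 pad (align 2)
  @6: layer [22B, align 2] → 28
  @28: width [4B, align 4] → 32
  @32: channels [1B, align 1] → 33
  +7 pad (align 8)
  @40: height [8B, align 8] → 48
  size 48, align 8
packed(2) layout:
  @0: pitch [4B, align 2] → 4
  @4: stride [1B, align 1] → 5
  +1 pad (align 2)
  @6: layer [22B, align 2] → 28
  @28: width [4B, align 2] → 32
  @32: channels [1B, align 1] → 33
  +1 pad (align 2)
  @34: height [8B, align 2] → 42
  size 42, align 2
48 − 42 = 6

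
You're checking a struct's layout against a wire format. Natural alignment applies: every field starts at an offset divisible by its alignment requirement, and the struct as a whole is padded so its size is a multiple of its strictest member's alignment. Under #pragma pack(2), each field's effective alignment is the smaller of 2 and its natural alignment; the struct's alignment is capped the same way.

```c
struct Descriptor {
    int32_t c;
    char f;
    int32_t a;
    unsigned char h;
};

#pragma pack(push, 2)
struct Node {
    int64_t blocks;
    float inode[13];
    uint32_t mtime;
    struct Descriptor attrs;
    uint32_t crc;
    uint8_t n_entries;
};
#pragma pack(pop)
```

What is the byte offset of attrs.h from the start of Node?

76

Descriptor: 0..4  c  (4B, 4-aligned); 4..5  f  (1B, 1-aligned); 5..8  -- padding (3B); 8..12  a  (4B, 4-aligned); 12..13  h  (1B, 1-aligned); 13..16  -- tail padding (3B); sizeof = 16, alignof = 4
0..8  blocks  (8B, 2-aligned)
8..60  inode  (52B, 2-aligned)
60..64  mtime  (4B, 2-aligned)
64..80  attrs  (16B, 2-aligned)
within Descriptor: h at 12
64 + 12 = 76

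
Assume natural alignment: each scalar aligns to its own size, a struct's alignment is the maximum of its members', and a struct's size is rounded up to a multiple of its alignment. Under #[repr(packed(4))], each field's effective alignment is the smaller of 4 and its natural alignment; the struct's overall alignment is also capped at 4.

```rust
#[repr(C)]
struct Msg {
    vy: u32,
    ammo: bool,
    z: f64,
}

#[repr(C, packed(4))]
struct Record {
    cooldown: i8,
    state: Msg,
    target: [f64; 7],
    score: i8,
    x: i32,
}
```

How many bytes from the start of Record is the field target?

20

Msg: vy at 0 (size 4, align 4) → ends 4; ammo at 4 (size 1, align 1) → ends 5; pad 3 to align 8 for z; z at 8 (size 8, align 8) → ends 16; total 16 bytes, alignment 8
cooldown at 0 (size 1, align 1) → ends 1
pad 3 to align 4 for state
state at 4 (size 16, align 4) → ends 20
target at 20 (size 56, align 4) → ends 76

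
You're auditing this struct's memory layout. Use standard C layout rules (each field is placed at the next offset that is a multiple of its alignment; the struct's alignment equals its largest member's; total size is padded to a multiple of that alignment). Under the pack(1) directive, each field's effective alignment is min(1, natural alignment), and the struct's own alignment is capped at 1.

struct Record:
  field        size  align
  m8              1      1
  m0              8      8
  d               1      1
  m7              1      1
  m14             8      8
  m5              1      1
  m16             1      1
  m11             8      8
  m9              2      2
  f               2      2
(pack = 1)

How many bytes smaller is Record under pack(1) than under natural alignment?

23

natural layout:
  0..1  m8  (1B, 1-aligned)
  1..8  -- padding (7B)
  8..16  m0  (8B, 8-aligned)
  16..17  d  (1B, 1-aligned)
  17..18  m7  (1B, 1-aligned)
  18..24  -- padding (6B)
  24..32  m14  (8B, 8-aligned)
  32..33  m5  (1B, 1-aligned)
  33..34  m16  (1B, 1-aligned)
  34..40  -- padding (6B)
  40..48  m11  (8B, 8-aligned)
  48..50  m9  (2B, 2-aligned)
  50..52  f  (2B, 2-aligned)
  52..56  -- tail padding (4B)
  sizeof = 56, alignof = 8
packed(1) layout:
  0..1  m8  (1B, 1-aligned)
  1..9  m0  (8B, 1-aligned)
  9..10  d  (1B, 1-aligned)
  10..11  m7  (1B, 1-aligned)
  11..19  m14  (8B, 1-aligned)
  19..20  m5  (1B, 1-aligned)
  20..21  m16  (1B, 1-aligned)
  21..29  m11  (8B, 1-aligned)
  29..31  m9  (2B, 1-aligned)
  31..33  f  (2B, 1-aligned)
  sizeof = 33, alignof = 1
56 − 33 = 23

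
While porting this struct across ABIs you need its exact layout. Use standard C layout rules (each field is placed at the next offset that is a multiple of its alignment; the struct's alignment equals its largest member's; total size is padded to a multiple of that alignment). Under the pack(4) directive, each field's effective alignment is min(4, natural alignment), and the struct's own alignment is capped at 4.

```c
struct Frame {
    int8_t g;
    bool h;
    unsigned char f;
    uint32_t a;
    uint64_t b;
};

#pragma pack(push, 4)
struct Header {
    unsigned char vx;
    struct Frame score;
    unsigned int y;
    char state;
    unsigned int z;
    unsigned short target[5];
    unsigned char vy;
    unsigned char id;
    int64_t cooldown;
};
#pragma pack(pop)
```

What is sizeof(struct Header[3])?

Frame: g at 0 (size 1, align 1) → ends 1; h at 1 (size 1, align 1) → ends 2; f at 2 (size 1, align 1) → ends 3; pad 1 to align 4 for a; a at 4 (size 4, align 4) → ends 8; b at 8 (size 8, align 8) → ends 16; total 16 bytes, alignment 8
vx at 0 (size 1, align 1) → ends 1
pad 3 to align 4 for score
score at 4 (size 16, align 4) → ends 20
y at 20 (size 4, align 4) → ends 24
state at 24 (size 1, align 1) → ends 25
pad 3 to align 4 for z
z at 28 (size 4, align 4) → ends 32
target at 32 (size 10, align 2) → ends 42
vy at 42 (size 1, align 1) → ends 43
id at 43 (size 1, align 1) → ends 44
cooldown at 44 (size 8, align 4) → ends 52
total 52 bytes, alignment 4
array of 3: 3 × 52 = 156

156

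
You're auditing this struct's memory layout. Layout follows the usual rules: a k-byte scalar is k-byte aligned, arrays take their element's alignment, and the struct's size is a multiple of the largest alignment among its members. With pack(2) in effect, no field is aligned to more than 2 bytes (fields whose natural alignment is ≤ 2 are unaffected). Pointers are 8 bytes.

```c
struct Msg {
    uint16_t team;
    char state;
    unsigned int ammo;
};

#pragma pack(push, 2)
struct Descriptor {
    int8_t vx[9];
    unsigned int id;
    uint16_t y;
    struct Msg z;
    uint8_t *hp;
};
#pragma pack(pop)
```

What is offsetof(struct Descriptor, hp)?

Msg: 0..2  team  (2B, 2-aligned); 2..3  state  (1B, 1-aligned); 3..4  -- padding (1B); 4..8  ammo  (4B, 4-aligned); sizeof = 8, alignof = 4
0..9  vx  (9B, 1-aligned)
9..10  -- padding (1B)
10..14  id  (4B, 2-aligned)
14..16  y  (2B, 2-aligned)
16..24  z  (8B, 2-aligned)
24..32  hp  (8B, 2-aligned)

24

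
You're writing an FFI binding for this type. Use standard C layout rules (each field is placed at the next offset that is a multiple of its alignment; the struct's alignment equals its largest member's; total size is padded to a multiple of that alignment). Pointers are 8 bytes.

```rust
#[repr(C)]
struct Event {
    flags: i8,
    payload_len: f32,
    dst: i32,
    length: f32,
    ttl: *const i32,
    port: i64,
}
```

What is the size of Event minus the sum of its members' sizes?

3

@0: flags [1B, align 1] → 1
+3 pad (align 4)
@4: payload_len [4B, align 4] → 8
@8: dst [4B, align 4] → 12
@12: length [4B, align 4] → 16
@16: ttl [8B, align 8] → 24
@24: port [8B, align 8] → 32
size 32, align 8
data bytes 29, size 32 → padding 3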